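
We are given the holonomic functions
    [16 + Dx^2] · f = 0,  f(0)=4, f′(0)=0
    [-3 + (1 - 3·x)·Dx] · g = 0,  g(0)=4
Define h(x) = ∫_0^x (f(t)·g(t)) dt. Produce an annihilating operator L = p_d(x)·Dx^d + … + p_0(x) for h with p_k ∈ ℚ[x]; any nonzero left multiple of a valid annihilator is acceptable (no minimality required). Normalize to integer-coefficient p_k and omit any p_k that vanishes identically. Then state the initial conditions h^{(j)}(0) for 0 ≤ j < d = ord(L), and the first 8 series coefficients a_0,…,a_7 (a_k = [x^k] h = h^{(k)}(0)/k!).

L = (-16 + 48·x)·Dx + 6·Dx^2 + (-1 + 3·x)·Dx^3  (order 3).
h: a_k = 0, 16, 24, 16/3, 12, 944/15, 472/3, 123344/315, …
ICs: h(0) = 0, h′(0) = 16, h′′(0) = 48.

f: a_k = 4, 0, -32, 0, 128/3, 0, -1024/45, 0, …
g: a_k = 4, 12, 36, 108, 324, 972, 2916, 8748, …
L₀ := L_f ⊗_s L_g (sym. prod.), ord ≤ 2.
h=∫h₀ ⇒ L = L₀·Dx.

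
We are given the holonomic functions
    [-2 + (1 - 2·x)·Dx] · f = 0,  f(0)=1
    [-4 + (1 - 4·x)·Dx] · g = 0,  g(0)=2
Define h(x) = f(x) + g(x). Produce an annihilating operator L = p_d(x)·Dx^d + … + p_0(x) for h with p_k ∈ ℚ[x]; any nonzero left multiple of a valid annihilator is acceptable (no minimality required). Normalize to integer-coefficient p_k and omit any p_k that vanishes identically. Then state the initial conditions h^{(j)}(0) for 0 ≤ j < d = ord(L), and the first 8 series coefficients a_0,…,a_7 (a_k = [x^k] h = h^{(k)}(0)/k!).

L = -16 + (12 - 32·x)·Dx + (-1 + 6·x - 8·x^2)·Dx^2  (order 2).
h: a_k = 3, 10, 36, 136, 528, 2080, 8256, 32896, …
ICs: h(0) = 3, h′(0) = 10.

f: a_k = 1, 2, 4, 8, 16, 32, 64, 128, …
g: a_k = 2, 8, 32, 128, 512, 2048, 8192, 32768, …
Sum ⇒ L₀ = lclm(L_f,L_g) in ℚ(x)⟨Dx⟩.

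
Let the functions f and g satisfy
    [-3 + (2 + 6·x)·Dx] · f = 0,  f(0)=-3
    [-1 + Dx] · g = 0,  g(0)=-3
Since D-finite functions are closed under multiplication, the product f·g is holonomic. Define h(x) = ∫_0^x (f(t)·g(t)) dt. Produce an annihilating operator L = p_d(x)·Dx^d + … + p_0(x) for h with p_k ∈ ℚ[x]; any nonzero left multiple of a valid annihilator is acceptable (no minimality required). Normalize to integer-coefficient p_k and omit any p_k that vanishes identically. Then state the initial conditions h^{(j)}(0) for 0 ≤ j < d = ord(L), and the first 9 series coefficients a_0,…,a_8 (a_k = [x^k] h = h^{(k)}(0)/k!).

f: a_k = -3, -9/2, 27/8, -81/16, 1215/128, -5103/256, 45927/1024, -216513/2048, 8444007/32768, …
g: a_k = -3, -3, -3/2, -1/2, -1/8, -1/40, -1/240, -1/1680, -1/13440, …
Sym-product of L_f,L_g gives L₀ (≤ ord 1).
h=∫h₀ ⇒ L = L₀·Dx.
L = (-5 - 6·x)·Dx + (2 + 6·x)·Dx^2  (order 2).
h: a_k = 0, 9, 45/4, 21/8, 213/64, -2013/640, 16157/2560, -12691/1024, 14933039/573440, …
ICs: h(0) = 0, h′(0) = 9.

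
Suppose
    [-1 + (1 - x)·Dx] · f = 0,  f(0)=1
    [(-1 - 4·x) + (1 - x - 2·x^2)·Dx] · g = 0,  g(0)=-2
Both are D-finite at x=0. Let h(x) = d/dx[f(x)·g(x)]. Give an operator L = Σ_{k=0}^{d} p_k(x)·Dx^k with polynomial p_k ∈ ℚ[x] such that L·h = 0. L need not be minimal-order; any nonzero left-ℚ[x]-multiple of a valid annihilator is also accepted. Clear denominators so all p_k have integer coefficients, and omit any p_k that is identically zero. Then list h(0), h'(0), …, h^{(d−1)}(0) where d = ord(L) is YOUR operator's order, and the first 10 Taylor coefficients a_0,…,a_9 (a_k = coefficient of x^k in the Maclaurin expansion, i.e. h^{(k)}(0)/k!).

f: a_k = 1, 1, 1, 1, 1, 1, 1, 1, 1, 1, …
g: a_k = -2, -2, -6, -10, -22, -42, -86, -170, -342, -682, …
h₀=f·g: eliminate ⇒ L₀, order ≤ 1·1.
h₀' ⇒ L via d/dx closure of L₀.
L = (5 - 9·x^2 - 16·x^3 + 24·x^4) + (-1 + x + 6·x^2 - 7·x^3 - 5·x^4 + 6·x^5)·Dx  (order 1).
h: a_k = -4, -20, -60, -168, -420, -1020, -2380, -5456, -12276, -27300, …
ICs: h(0) = -4.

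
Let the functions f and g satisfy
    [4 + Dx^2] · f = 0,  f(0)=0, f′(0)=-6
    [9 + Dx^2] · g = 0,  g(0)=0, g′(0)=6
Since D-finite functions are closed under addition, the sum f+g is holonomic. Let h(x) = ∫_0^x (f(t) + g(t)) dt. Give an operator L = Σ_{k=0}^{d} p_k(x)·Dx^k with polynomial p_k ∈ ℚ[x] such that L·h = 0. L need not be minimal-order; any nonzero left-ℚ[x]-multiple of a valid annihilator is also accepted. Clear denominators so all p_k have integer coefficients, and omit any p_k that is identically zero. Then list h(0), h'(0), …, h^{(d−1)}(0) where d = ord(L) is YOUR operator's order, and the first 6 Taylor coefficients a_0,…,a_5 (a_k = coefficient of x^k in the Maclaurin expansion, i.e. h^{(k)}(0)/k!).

f: a_k = 0, -6, 0, 4, 0, -4/5, …
g: a_k = 0, 6, 0, -9, 0, 81/20, …
h₀=f+g: left-lcm gives L₀, ord ≤ 4.
Integrate: L := L₀·Dx.
L = 36·Dx + 13·Dx^3 + Dx^5  (order 5).
h: a_k = 0, 0, 0, 0, -5/4, 0, …
ICs: h(0) = 0, h′(0) = 0, h′′(0) = 0, h′′′(0) = 0, h′′′′(0) = -30.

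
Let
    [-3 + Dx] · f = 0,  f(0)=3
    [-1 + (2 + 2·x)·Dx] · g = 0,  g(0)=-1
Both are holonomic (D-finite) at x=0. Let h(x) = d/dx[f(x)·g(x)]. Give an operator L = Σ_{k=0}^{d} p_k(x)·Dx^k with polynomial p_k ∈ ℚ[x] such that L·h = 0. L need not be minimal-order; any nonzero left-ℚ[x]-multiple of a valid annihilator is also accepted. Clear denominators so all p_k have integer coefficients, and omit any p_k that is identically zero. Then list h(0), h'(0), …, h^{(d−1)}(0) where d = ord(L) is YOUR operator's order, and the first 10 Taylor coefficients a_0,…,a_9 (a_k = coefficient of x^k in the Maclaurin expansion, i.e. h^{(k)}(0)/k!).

L = (47 + 84·x + 36·x^2) + (-14 - 26·x - 12·x^2)·Dx  (order 1).
h: a_k = -21/2, -141/4, -927/16, -2001/32, -12831/256, -81567/2560, -171999/10240, -154269/20480, -6792957/2293760, -4656093/4587520, …
ICs: h(0) = -21/2.

f: a_k = 3, 9, 27/2, 27/2, 81/8, 243/40, 243/80, 729/560, 2187/4480, 729/4480, …
g: a_k = -1, -1/2, 1/8, -1/16, 5/128, -7/256, 21/1024, -33/2048, 429/32768, -715/65536, …
Sym-product of L_f,L_g gives L₀ (≤ ord 1).
Differentiate: ansatz ord ≤ ord L₀ ⇒ L.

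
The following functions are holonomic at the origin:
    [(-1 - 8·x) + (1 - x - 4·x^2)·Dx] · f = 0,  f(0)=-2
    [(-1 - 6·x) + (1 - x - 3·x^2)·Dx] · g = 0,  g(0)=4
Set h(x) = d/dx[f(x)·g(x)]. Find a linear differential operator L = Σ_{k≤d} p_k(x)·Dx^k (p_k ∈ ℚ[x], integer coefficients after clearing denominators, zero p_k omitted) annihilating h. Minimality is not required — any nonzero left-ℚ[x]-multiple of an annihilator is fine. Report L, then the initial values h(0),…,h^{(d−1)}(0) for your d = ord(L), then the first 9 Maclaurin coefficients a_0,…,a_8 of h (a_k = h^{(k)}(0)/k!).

f: a_k = -2, -2, -10, -18, -58, -130, -362, -882, -2330, …
g: a_k = 4, 4, 16, 28, 76, 160, 388, 868, 2032, …
Product ⇒ symmetric product L₀, ord ≤ 1.
h₀' ⇒ L via d/dx closure of L₀.
L = (20 + 30·x - 12·x^2 - 768·x^3 - 708·x^4 + 2520·x^5 + 2880·x^6) + (-2 - 8·x + 57·x^2 + 64·x^3 - 330·x^4 - 285·x^5 + 588·x^6 + 576·x^7)·Dx  (order 1).
h: a_k = -16, -160, -600, -2688, -8960, -31536, -99120, -313984, -946440, …
ICs: h(0) = -16.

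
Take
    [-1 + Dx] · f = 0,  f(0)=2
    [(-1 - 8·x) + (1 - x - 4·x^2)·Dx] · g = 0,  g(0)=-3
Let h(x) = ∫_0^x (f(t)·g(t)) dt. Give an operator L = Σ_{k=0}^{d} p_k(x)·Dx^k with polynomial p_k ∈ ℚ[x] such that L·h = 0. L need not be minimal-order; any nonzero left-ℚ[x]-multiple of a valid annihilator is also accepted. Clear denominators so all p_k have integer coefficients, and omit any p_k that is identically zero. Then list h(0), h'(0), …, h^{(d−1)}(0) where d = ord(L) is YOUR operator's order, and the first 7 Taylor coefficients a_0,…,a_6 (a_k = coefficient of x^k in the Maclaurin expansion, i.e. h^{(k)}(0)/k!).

L = (2 + 7·x - 4·x^2)·Dx + (-1 + x + 4·x^2)·Dx^2  (order 2).
h: a_k = 0, -6, -6, -13, -22, -977/20, -5963/60, …
ICs: h(0) = 0, h′(0) = -6.

f: a_k = 2, 2, 1, 1/3, 1/12, 1/60, 1/360, …
g: a_k = -3, -3, -15, -27, -87, -195, -543, …
f·g: L₀ = L_f ⊗_s L_g, ord ≤ 1·1.
h=∫₀ˣh₀: take L = L₀·Dx.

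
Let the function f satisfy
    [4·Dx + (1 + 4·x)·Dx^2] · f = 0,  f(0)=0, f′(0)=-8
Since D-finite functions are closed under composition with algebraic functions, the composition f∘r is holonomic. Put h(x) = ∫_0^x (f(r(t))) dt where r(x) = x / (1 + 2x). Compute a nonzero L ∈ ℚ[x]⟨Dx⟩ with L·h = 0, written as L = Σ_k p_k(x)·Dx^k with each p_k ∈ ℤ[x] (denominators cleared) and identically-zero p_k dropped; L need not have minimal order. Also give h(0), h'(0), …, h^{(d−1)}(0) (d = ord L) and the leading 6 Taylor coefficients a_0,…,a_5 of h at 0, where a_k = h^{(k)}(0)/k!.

L = (8 + 24·x)·Dx^2 + (1 + 8·x + 12·x^2)·Dx^3  (order 3).
h: a_k = 0, 0, -4, 32/3, -104/3, 128, …
ICs: h(0) = 0, h′(0) = 0, h′′(0) = -8.

f: a_k = 0, -8, 16, -128/3, 128, -2048/5, …
Substitute x→r, Dx→(1/r')Dx; clear ⇒ L₀.
h=∫₀ˣh₀: take L = L₀·Dx.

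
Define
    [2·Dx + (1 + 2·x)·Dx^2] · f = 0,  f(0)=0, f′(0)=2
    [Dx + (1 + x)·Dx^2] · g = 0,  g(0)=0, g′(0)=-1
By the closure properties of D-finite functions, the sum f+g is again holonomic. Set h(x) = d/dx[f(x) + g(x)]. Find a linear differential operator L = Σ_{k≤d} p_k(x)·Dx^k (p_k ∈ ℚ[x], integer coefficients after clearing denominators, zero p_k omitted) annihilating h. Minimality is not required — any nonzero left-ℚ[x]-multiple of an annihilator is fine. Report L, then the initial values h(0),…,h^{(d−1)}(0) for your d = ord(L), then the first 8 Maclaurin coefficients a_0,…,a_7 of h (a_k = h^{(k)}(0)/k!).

f: a_k = 0, 2, -2, 8/3, -4, 32/5, -32/3, 128/7, …
g: a_k = 0, -1, 1/2, -1/3, 1/4, -1/5, 1/6, -1/7, …
h₀=f+g: left-lcm gives L₀, ord ≤ 4.
Derive L from L₀ (diff closure).
L = 4 + (6 + 8·x)·Dx + (1 + 3·x + 2·x^2)·Dx^2  (order 2).
h: a_k = 1, -3, 7, -15, 31, -63, 127, -255, …
ICs: h(0) = 1, h′(0) = -3.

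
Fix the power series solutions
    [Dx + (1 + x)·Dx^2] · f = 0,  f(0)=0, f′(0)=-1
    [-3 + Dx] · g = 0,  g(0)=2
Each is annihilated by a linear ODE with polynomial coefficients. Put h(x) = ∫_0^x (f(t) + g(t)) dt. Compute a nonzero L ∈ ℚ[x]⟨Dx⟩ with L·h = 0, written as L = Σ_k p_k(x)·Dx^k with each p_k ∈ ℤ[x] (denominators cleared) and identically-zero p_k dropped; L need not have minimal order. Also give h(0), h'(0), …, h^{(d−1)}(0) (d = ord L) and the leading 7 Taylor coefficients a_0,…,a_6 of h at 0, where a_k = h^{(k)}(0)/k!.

f: a_k = 0, -1, 1/2, -1/3, 1/4, -1/5, 1/6, …
g: a_k = 2, 6, 9, 9, 27/4, 81/20, 81/40, …
L₀ := lclm(L_f,L_g); ord L₀ ≤ 2+1.
Integrate: L := L₀·Dx.
L = (-15 - 9·x)·Dx^2 + (-7 - 18·x - 9·x^2)·Dx^3 + (4 + 7·x + 3·x^2)·Dx^4  (order 4).
h: a_k = 0, 2, 5/2, 19/6, 13/6, 7/5, 77/120, …
ICs: h(0) = 0, h′(0) = 2, h′′(0) = 5, h′′′(0) = 19.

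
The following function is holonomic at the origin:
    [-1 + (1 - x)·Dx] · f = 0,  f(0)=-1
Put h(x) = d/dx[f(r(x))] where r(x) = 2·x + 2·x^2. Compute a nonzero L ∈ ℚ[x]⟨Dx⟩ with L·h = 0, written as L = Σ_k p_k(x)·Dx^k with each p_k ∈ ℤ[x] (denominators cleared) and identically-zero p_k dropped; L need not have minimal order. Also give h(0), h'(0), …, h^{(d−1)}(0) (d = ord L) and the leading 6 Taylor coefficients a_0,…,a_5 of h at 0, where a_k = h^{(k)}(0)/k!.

L = (6 + 12·x + 12·x^2) + (-1 + 6·x^2 + 4·x^3)·Dx  (order 1).
h: a_k = -2, -12, -48, -176, -600, -1968, …
ICs: h(0) = -2.

f: a_k = -1, -1, -1, -1, -1, -1, …
Change of var in L_f (x↦r) gives L₀.
h₀' ⇒ L via d/dx closure of L₀.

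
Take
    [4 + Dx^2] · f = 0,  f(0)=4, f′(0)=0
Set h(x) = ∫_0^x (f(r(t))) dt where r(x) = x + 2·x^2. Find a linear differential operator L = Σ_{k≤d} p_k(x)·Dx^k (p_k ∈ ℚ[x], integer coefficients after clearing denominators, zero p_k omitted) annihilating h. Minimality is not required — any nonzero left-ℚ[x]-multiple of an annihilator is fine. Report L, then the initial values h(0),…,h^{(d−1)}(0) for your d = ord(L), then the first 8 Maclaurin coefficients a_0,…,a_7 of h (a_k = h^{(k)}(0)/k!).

f: a_k = 4, 0, -8, 0, 8/3, 0, -16/45, 0, …
Substitute x→r, Dx→(1/r')Dx; clear ⇒ L₀.
h=∫h₀ ⇒ L = L₀·Dx.
L = (4 + 48·x + 192·x^2 + 256·x^3)·Dx - 4·Dx^2 + (1 + 4·x)·Dx^3  (order 3).
h: a_k = 0, 4, 0, -8/3, -8, -88/15, 32/9, 2864/315, …
ICs: h(0) = 0, h′(0) = 4, h′′(0) = 0.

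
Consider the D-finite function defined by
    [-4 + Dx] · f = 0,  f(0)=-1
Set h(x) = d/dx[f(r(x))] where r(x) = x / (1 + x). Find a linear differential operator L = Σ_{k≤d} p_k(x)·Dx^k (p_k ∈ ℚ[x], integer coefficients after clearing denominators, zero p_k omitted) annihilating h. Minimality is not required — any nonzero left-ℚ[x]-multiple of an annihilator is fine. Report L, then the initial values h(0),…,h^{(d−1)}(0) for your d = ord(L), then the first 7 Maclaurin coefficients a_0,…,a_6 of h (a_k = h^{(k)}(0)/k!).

f: a_k = -1, -4, -8, -32/3, -32/3, -128/15, -256/45, …
f∘r: x↦r, Dx↦Dx/r' in L_f ⇒ L₀.
h=h₀': d/dx-closure on L₀ ⇒ L.
L = (2 - 2·x) + (-1 - 2·x - x^2)·Dx  (order 1).
h: a_k = -4, -8, 4, 16/3, -28/3, 88/15, 68/45, …
ICs: h(0) = -4.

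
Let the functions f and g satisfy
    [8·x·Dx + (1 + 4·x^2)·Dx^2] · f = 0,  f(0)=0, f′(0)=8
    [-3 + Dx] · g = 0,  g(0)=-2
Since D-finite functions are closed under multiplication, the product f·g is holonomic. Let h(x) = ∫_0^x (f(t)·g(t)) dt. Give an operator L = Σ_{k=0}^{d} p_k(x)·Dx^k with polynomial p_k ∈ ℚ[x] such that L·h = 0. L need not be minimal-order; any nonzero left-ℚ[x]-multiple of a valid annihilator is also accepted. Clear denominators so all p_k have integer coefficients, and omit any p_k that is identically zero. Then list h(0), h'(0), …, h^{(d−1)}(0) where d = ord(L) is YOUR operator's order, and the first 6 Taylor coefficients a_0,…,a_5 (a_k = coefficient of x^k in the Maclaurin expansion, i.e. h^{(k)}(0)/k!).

L = (9 - 24·x + 36·x^2)·Dx + (-6 + 8·x - 24·x^2)·Dx^2 + (1 + 4·x^2)·Dx^3  (order 3).
h: a_k = 0, 0, -8, -16, -38/3, -8/5, …
ICs: h(0) = 0, h′(0) = 0, h′′(0) = -16.

f: a_k = 0, 8, 0, -32/3, 0, 128/5, …
g: a_k = -2, -6, -9, -9, -27/4, -81/20, …
Sym-product of L_f,L_g gives L₀ (≤ ord 2).
∫: right-multiply L₀ by Dx.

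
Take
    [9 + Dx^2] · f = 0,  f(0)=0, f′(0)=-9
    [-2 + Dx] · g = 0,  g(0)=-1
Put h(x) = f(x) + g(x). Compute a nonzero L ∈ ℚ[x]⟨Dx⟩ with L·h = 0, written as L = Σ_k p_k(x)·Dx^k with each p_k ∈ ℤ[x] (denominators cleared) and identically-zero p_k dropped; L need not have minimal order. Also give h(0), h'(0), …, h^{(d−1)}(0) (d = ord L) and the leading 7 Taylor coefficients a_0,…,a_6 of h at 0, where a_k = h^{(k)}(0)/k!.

f: a_k = 0, -9, 0, 27/2, 0, -243/40, 0, …
g: a_k = -1, -2, -2, -4/3, -2/3, -4/15, -4/45, …
h₀=f+g: left-lcm gives L₀, ord ≤ 3.
L = -18 + 9·Dx - 2·Dx^2 + Dx^3  (order 3).
h: a_k = -1, -11, -2, 73/6, -2/3, -761/120, -4/45, …
ICs: h(0) = -1, h′(0) = -11, h′′(0) = -4.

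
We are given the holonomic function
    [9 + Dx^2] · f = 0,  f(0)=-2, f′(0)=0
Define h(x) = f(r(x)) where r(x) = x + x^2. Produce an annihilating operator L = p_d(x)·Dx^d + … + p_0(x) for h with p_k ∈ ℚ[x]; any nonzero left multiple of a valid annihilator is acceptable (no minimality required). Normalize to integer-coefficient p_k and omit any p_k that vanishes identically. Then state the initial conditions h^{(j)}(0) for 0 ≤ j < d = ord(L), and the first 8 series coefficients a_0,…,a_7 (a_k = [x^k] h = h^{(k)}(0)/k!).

L = (9 + 54·x + 108·x^2 + 72·x^3) - 2·Dx + (1 + 2·x)·Dx^2  (order 2).
h: a_k = -2, 0, 9, 18, 9/4, -27, -1539/40, -297/20, …
ICs: h(0) = -2, h′(0) = 0.

f: a_k = -2, 0, 9, 0, -27/4, 0, 81/40, 0, …
Substitute x→r, Dx→(1/r')Dx; clear ⇒ L₀.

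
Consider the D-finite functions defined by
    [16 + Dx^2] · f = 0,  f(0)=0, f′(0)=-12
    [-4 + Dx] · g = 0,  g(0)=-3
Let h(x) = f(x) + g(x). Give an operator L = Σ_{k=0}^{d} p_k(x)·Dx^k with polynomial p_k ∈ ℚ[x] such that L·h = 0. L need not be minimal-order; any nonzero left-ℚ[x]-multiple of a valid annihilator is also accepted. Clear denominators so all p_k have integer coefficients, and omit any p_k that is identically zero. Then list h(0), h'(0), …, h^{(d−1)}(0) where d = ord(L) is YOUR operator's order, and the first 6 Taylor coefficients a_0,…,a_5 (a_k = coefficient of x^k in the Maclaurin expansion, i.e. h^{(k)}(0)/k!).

L = -64 + 16·Dx - 4·Dx^2 + Dx^3  (order 3).
h: a_k = -3, -24, -24, 0, -32, -256/5, …
ICs: h(0) = -3, h′(0) = -24, h′′(0) = -48.

f: a_k = 0, -12, 0, 32, 0, -128/5, …
g: a_k = -3, -12, -24, -32, -32, -128/5, …
h₀=f+g: left-lcm gives L₀, ord ≤ 3.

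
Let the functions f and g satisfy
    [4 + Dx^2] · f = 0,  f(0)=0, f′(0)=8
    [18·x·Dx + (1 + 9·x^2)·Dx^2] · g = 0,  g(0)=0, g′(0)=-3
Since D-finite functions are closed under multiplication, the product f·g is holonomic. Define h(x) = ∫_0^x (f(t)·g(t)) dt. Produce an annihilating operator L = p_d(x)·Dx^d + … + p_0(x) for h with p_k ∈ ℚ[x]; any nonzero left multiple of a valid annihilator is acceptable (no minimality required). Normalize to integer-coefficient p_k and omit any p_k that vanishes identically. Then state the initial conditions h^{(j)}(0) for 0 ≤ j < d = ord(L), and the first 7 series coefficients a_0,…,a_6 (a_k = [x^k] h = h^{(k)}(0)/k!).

L = (2080 + 50256·x^2 + 89424·x^4 + 186624·x^6 + 419904·x^8)·Dx + (3168·x + 38880·x^3 + 139968·x^5 + 419904·x^7)·Dx^2 + (572 + 13788·x^2 + 33048·x^4 + 93312·x^6 + 209952·x^8)·Dx^3 + (792·x + 9720·x^3 + 34992·x^5 + 104976·x^7)·Dx^4 + (13 + 306·x^2 + 2673·x^4 + 11664·x^6 + 26244·x^8)·Dx^5  (order 5).
h: a_k = 0, 0, 0, -8, 0, 88/5, 0, …
ICs: h(0) = 0, h′(0) = 0, h′′(0) = 0, h′′′(0) = -48, h′′′′(0) = 0.

f: a_k = 0, 8, 0, -16/3, 0, 16/15, 0, …
g: a_k = 0, -3, 0, 9, 0, -243/5, 0, …
Product ⇒ symmetric product L₀, ord ≤ 4.
h=∫₀ˣh₀: take L = L₀·Dx.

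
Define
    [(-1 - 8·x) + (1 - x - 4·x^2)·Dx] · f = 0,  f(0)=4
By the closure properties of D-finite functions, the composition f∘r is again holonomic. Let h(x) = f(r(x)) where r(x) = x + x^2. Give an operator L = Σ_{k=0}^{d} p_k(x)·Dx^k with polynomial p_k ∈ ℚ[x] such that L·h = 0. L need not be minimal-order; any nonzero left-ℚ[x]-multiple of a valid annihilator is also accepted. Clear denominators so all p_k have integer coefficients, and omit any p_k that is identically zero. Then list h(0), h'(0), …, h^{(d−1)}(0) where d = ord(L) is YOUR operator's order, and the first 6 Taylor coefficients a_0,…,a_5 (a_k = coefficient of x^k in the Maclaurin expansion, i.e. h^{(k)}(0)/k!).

L = (1 + 10·x + 24·x^2 + 16·x^3) + (-1 + x + 5·x^2 + 8·x^3 + 4·x^4)·Dx  (order 1).
h: a_k = 4, 4, 24, 76, 244, 832, …
ICs: h(0) = 4.

f: a_k = 4, 4, 20, 36, 116, 260, …
L₀ from L_f via x↦r, Dx↦r'^{-1}Dx.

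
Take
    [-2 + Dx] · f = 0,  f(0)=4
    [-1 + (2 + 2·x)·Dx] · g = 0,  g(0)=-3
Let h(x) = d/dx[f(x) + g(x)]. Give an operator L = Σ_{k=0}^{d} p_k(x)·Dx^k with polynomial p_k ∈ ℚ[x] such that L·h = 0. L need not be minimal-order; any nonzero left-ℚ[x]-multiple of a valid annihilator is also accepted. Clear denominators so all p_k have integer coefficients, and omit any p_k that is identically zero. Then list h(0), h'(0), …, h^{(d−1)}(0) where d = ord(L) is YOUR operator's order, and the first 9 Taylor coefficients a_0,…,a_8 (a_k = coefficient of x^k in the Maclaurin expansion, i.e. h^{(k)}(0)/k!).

f: a_k = 4, 8, 8, 16/3, 8/3, 16/15, 16/45, 32/315, 8/315, …
g: a_k = -3, -3/2, 3/8, -3/16, 15/128, -21/256, 63/1024, -99/2048, 1287/32768, …
L₀ := lclm(L_f,L_g); ord L₀ ≤ 1+1.
Differentiate: ansatz ord ≤ ord L₀ ⇒ L.
L = (-14 - 8·x) + (-13 - 32·x - 16·x^2)·Dx + (10 + 18·x + 8·x^2)·Dx^2  (order 2).
h: a_k = 13/2, 67/4, 247/16, 1069/96, 3781/768, 19219/7680, 34351/92160, 667549/1290240, -5032499/20643840, …
ICs: h(0) = 13/2, h′(0) = 67/4.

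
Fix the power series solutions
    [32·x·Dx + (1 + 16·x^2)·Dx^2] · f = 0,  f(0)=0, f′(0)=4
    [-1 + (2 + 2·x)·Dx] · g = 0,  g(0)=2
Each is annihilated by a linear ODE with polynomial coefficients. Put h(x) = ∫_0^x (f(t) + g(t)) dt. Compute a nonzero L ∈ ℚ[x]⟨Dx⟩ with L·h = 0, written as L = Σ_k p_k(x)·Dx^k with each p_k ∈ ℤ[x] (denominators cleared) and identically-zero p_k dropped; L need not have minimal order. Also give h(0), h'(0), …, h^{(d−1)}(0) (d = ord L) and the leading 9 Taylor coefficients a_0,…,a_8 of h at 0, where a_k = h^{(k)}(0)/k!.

f: a_k = 0, 4, 0, -64/3, 0, 1024/5, 0, -16384/7, 0, …
g: a_k = 2, 1, -1/4, 1/8, -5/64, 7/128, -21/512, 33/1024, -429/16384, …
Sum ⇒ L₀ = lclm(L_f,L_g) in ℚ(x)⟨Dx⟩.
h=∫h₀ ⇒ L = L₀·Dx.
L = (-64 - 160·x + 3072·x^2 + 1536·x^3)·Dx^2 + (-131 - 256·x + 5920·x^2 + 12288·x^3 + 5376·x^4)·Dx^3 + (-2 + 126·x + 192·x^2 + 2112·x^3 + 3584·x^4 + 1536·x^5)·Dx^4  (order 4).
h: a_k = 0, 2, 5/2, -1/12, -509/96, -1/64, 131107/3840, -3/512, -16776985/57344, …
ICs: h(0) = 0, h′(0) = 2, h′′(0) = 5, h′′′(0) = -1/2.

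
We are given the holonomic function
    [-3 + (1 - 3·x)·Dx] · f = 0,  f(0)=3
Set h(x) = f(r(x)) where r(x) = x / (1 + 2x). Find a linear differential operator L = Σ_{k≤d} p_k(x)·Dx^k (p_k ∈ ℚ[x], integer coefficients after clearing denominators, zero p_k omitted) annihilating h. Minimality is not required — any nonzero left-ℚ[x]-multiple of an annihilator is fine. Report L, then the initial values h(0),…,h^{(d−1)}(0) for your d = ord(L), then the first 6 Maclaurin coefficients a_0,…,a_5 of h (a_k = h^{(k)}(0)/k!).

L = 3 + (-1 - x + 2·x^2)·Dx  (order 1).
h: a_k = 3, 9, 9, 9, 9, 9, …
ICs: h(0) = 3.

f: a_k = 3, 9, 27, 81, 243, 729, …
Substitute x→r, Dx→(1/r')Dx; clear ⇒ L₀.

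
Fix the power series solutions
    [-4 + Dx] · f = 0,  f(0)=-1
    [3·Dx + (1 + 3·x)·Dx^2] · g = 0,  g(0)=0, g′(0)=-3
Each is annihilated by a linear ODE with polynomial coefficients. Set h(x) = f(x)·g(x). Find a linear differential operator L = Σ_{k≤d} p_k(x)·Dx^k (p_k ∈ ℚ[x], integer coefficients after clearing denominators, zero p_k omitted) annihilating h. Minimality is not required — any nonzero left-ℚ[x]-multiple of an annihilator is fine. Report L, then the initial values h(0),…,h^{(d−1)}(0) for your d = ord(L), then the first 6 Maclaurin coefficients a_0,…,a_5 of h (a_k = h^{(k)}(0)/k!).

L = (4 + 48·x) + (-5 - 24·x)·Dx + (1 + 3·x)·Dx^2  (order 2).
h: a_k = 0, 3, 15/2, 15, 47/4, 118/5, …
ICs: h(0) = 0, h′(0) = 3.

f: a_k = -1, -4, -8, -32/3, -32/3, -128/15, …
g: a_k = 0, -3, 9/2, -9, 81/4, -243/5, …
Sym-product of L_f,L_g gives L₀ (≤ ord 2).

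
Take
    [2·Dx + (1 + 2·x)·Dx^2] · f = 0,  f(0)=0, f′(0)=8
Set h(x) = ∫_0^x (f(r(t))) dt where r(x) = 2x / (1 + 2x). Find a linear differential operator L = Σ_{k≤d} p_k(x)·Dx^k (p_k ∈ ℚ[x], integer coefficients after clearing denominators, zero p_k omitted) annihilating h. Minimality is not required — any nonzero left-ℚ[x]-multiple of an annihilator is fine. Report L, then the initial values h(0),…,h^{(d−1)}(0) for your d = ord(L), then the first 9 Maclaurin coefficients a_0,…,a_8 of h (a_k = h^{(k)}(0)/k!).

f: a_k = 0, 8, -8, 32/3, -16, 128/5, -128/3, 512/7, -128, …
Substitute x→r, Dx→(1/r')Dx; clear ⇒ L₀.
h=∫h₀ ⇒ L = L₀·Dx.
L = (8 + 24·x)·Dx^2 + (1 + 8·x + 12·x^2)·Dx^3  (order 3).
h: a_k = 0, 0, 8, -64/3, 208/3, -256, 15488/15, -13312/3, 139904/7, …
ICs: h(0) = 0, h′(0) = 0, h′′(0) = 16.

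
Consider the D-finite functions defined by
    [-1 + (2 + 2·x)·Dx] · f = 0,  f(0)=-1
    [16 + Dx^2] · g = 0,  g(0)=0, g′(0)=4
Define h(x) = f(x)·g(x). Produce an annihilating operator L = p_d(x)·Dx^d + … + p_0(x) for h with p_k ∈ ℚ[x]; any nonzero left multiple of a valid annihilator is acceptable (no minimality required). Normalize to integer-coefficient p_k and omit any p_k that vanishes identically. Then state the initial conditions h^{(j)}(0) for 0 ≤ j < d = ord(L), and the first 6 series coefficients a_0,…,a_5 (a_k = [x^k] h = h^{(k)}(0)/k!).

f: a_k = -1, -1/2, 1/8, -1/16, 5/128, -7/256, …
g: a_k = 0, 4, 0, -32/3, 0, 128/15, …
Product ⇒ symmetric product L₀, ord ≤ 2.
L = (67 + 128·x + 64·x^2) + (-4 - 4·x)·Dx + (4 + 8·x + 4·x^2)·Dx^2  (order 2).
h: a_k = 0, -4, -2, 67/6, 61/12, -4661/480, …
ICs: h(0) = 0, h′(0) = -4.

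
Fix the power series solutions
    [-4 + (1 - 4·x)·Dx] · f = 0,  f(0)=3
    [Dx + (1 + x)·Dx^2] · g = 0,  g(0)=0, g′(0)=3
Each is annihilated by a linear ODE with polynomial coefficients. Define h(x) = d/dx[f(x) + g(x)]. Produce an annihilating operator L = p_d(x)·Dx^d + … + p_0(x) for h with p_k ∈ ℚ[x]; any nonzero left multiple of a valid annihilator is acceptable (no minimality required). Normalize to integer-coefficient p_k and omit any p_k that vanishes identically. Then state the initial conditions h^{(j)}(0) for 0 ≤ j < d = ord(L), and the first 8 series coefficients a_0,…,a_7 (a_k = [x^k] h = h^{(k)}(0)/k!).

f: a_k = 3, 12, 48, 192, 768, 3072, 12288, 49152, …
g: a_k = 0, 3, -3/2, 1, -3/4, 3/5, -1/2, 3/7, …
L₀ := lclm(L_f,L_g); ord L₀ ≤ 1+2.
h=h₀': d/dx-closure on L₀ ⇒ L.
L = (112 + 32·x) + (94 + 208·x + 64·x^2)·Dx + (-9 + 23·x + 48·x^2 + 16·x^3)·Dx^2  (order 2).
h: a_k = 15, 93, 579, 3069, 15363, 73725, 344067, 1572861, …
ICs: h(0) = 15, h′(0) = 93.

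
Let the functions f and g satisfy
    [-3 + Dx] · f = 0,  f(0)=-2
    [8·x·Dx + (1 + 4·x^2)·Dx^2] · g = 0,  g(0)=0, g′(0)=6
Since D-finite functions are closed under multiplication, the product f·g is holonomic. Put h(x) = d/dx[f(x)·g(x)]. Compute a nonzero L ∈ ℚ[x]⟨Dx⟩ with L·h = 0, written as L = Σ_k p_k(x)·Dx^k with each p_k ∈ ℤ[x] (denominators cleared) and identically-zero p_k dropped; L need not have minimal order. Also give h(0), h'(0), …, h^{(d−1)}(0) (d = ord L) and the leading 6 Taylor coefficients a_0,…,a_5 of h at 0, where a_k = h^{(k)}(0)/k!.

f: a_k = -2, -6, -9, -9, -27/4, -81/20, …
g: a_k = 0, 6, 0, -8, 0, 96/5, …
L₀ := L_f ⊗_s L_g (sym. prod.), ord ≤ 2.
h₀' ⇒ L via d/dx closure of L₀.
L = (3 - 144·x + 504·x^2 - 576·x^3 + 432·x^4) + (-10 + 72·x - 240·x^2 + 288·x^3 - 288·x^4)·Dx + (3 - 8·x + 24·x^2 - 32·x^3 + 48·x^4)·Dx^2  (order 2).
h: a_k = -12, -72, -114, -24, -69/2, -405, …
ICs: h(0) = -12, h′(0) = -72.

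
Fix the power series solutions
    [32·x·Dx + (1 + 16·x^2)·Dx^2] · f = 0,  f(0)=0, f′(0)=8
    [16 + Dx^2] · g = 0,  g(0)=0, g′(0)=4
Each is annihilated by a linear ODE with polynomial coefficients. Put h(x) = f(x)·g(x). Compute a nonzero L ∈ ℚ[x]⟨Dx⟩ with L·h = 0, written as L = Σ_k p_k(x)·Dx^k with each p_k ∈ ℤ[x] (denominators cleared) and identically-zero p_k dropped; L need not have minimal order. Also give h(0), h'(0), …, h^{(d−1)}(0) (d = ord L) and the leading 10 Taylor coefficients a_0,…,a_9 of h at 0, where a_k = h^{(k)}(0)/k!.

L = (1280 + 53248·x^2 + 360448·x^4 + 2097152·x^6 + 8388608·x^8) + (1536·x + 40960·x^3 + 393216·x^5 + 2097152·x^7)·Dx + (96 + 4096·x^2 + 36864·x^4 + 262144·x^6 + 1048576·x^8)·Dx^2 + (96·x + 2560·x^3 + 24576·x^5 + 131072·x^7)·Dx^3 + (1 + 48·x^2 + 896·x^4 + 8192·x^6 + 32768·x^8)·Dx^4  (order 4).
h: a_k = 0, 0, 32, 0, -256, 0, 19456/9, 0, -352256/15, 0, …
ICs: h(0) = 0, h′(0) = 0, h′′(0) = 64, h′′′(0) = 0.

f: a_k = 0, 8, 0, -128/3, 0, 2048/5, 0, -32768/7, 0, 524288/9, …
g: a_k = 0, 4, 0, -32/3, 0, 128/15, 0, -1024/315, 0, 2048/2835, …
Product ⇒ symmetric product L₀, ord ≤ 4.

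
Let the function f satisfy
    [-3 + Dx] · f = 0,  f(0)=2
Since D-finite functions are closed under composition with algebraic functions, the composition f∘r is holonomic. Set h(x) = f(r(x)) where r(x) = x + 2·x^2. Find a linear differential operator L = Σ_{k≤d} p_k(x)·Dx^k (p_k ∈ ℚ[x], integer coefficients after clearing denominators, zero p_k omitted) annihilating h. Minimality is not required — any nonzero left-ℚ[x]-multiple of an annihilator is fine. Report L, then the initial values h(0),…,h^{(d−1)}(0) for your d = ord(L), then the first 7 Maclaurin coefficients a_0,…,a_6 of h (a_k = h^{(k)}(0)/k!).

f: a_k = 2, 6, 9, 9, 27/4, 81/20, 81/40, …
f∘r: x↦r, Dx↦Dx/r' in L_f ⇒ L₀.
L = (-3 - 12·x) + Dx  (order 1).
h: a_k = 2, 6, 21, 45, 387/4, 3321/20, 11061/40, …
ICs: h(0) = 2.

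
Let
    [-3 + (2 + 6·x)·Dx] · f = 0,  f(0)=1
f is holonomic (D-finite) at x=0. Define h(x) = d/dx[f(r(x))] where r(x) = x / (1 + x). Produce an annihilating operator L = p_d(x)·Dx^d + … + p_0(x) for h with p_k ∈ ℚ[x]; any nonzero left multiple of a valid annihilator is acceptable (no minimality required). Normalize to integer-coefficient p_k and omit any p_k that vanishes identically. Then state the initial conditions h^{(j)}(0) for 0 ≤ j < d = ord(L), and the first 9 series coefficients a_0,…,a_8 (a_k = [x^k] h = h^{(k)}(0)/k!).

f: a_k = 1, 3/2, -9/8, 27/16, -405/128, 1701/256, -15309/1024, 72171/2048, -2814669/32768, …
Change of var in L_f (x↦r) gives L₀.
Differentiate: ansatz ord ≤ ord L₀ ⇒ L.
L = (-7 - 16·x) + (-2 - 10·x - 8·x^2)·Dx  (order 1).
h: a_k = 3/2, -21/4, 261/16, -1677/32, 45345/256, -318915/512, 4608345/2048, -33903165/4096, 2020675545/65536, …
ICs: h(0) = 3/2.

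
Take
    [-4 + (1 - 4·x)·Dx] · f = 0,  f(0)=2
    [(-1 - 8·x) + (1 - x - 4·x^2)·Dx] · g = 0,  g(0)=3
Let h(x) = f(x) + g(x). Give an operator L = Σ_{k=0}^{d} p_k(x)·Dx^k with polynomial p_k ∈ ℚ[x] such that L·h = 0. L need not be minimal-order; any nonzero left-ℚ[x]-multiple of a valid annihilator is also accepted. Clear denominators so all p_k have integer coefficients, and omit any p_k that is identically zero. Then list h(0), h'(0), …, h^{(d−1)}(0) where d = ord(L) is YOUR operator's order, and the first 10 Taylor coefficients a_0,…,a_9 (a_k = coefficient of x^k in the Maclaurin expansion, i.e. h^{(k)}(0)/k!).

f: a_k = 2, 8, 32, 128, 512, 2048, 8192, 32768, 131072, 524288, …
g: a_k = 3, 3, 15, 27, 87, 195, 543, 1323, 3495, 8787, …
h₀=f+g: left-lcm gives L₀, ord ≤ 2.
L = (8 - 288·x + 384·x^2 - 512·x^3) + (22 - 8·x - 288·x^2 + 640·x^3 - 1024·x^4)·Dx + (-3 + 23·x - 56·x^2 + 32·x^3 + 128·x^4 - 256·x^5)·Dx^2  (order 2).
h: a_k = 5, 11, 47, 155, 599, 2243, 8735, 34091, 134567, 533075, …
ICs: h(0) = 5, h′(0) = 11.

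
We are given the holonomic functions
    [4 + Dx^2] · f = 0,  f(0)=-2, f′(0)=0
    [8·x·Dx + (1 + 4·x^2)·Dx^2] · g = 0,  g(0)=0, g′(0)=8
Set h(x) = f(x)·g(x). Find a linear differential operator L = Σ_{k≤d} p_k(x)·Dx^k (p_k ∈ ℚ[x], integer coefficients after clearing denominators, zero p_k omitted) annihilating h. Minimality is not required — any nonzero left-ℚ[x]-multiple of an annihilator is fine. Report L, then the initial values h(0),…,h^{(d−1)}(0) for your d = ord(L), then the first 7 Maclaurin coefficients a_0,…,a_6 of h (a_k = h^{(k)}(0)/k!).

L = (80 + 832·x^2 + 1408·x^4 + 2048·x^6 + 2048·x^8) + (96·x + 640·x^3 + 1536·x^5 + 2048·x^7)·Dx + (24 + 256·x^2 + 576·x^4 + 1024·x^6 + 1024·x^8)·Dx^2 + (24·x + 160·x^3 + 384·x^5 + 512·x^7)·Dx^3 + (1 + 12·x^2 + 56·x^4 + 128·x^6 + 128·x^8)·Dx^4  (order 4).
h: a_k = 0, -16, 0, 160/3, 0, -1568/15, 0, …
ICs: h(0) = 0, h′(0) = -16, h′′(0) = 0, h′′′(0) = 320.

f: a_k = -2, 0, 4, 0, -4/3, 0, 8/45, …
g: a_k = 0, 8, 0, -32/3, 0, 128/5, 0, …
L₀ := L_f ⊗_s L_g (sym. prod.), ord ≤ 4.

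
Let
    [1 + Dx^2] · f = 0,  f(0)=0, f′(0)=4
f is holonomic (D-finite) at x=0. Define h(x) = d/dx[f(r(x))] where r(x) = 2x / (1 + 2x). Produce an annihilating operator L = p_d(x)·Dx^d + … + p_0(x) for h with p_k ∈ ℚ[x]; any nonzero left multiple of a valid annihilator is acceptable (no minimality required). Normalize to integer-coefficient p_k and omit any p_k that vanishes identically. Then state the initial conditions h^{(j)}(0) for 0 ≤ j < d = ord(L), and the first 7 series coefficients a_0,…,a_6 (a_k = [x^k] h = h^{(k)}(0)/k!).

f: a_k = 0, 4, 0, -2/3, 0, 1/30, 0, …
Change of var in L_f (x↦r) gives L₀.
Differentiate: ansatz ord ≤ ord L₀ ⇒ L.
L = (28 + 96·x + 96·x^2) + (12 + 72·x + 144·x^2 + 96·x^3)·Dx + (1 + 8·x + 24·x^2 + 32·x^3 + 16·x^4)·Dx^2  (order 2).
h: a_k = 8, -32, 80, -128, 16/3, 960, -221792/45, …
ICs: h(0) = 8, h′(0) = -32.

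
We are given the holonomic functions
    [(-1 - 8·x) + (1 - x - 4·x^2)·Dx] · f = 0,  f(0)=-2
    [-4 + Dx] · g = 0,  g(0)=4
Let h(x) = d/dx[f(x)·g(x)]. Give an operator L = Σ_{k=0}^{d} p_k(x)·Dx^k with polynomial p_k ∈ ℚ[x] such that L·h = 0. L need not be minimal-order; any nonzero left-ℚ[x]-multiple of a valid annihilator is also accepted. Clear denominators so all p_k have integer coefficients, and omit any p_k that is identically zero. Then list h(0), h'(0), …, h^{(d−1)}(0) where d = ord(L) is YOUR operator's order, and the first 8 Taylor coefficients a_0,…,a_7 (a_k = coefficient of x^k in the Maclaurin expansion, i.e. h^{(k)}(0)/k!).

L = (34 + 48·x - 112·x^2 - 128·x^3 + 256·x^4) + (-5 + x + 40·x^2 - 64·x^4)·Dx  (order 1).
h: a_k = -40, -272, -1144, -12128/3, -39064/3, -120464/3, -5397688/45, -110674112/315, …
ICs: h(0) = -40.

f: a_k = -2, -2, -10, -18, -58, -130, -362, -882, …
g: a_k = 4, 16, 32, 128/3, 128/3, 512/15, 1024/45, 4096/315, …
Product ⇒ symmetric product L₀, ord ≤ 1.
h₀' ⇒ L via d/dx closure of L₀.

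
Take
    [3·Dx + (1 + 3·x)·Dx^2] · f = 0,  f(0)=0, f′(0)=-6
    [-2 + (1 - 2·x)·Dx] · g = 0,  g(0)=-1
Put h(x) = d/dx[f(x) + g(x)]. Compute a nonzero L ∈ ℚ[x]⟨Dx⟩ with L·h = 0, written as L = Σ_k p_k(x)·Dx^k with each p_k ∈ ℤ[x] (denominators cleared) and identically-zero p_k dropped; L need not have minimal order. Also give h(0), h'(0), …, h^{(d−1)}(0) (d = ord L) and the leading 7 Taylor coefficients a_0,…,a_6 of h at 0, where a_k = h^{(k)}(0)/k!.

L = (-144 - 72·x) + (-6 - 216·x - 144·x^2)·Dx + (7 + 13·x - 36·x^2 - 36·x^3)·Dx^2  (order 2).
h: a_k = -8, 10, -78, 98, -646, 1074, -5270, …
ICs: h(0) = -8, h′(0) = 10.

f: a_k = 0, -6, 9, -18, 81/2, -486/5, 243, …
g: a_k = -1, -2, -4, -8, -16, -32, -64, …
Weyl lclm of L_f,L_g ⇒ L₀ (ord ≤ 3).
Differentiate: ansatz ord ≤ ord L₀ ⇒ L.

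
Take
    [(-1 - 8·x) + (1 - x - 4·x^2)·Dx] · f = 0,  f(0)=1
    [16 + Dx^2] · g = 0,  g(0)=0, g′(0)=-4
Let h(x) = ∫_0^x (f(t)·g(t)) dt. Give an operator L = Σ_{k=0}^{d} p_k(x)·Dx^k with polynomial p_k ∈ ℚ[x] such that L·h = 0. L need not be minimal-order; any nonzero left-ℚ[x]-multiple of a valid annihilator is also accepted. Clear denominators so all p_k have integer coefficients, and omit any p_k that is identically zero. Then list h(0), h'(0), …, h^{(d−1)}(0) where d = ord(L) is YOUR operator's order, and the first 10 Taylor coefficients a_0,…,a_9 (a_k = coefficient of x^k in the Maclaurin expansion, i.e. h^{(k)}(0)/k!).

f: a_k = 1, 1, 5, 9, 29, 65, 181, 441, 1165, 2929, …
g: a_k = 0, -4, 0, 32/3, 0, -128/15, 0, 1024/315, 0, -2048/2835, …
f·g: L₀ = L_f ⊗_s L_g, ord ≤ 1·2.
h=∫₀ˣh₀: take L = L₀·Dx.
L = (-8 + 16·x + 64·x^2)·Dx + (2 + 16·x)·Dx^2 + (-1 + x + 4·x^2)·Dx^3  (order 3).
h: a_k = 0, 0, -2, -4/3, -7/3, -76/15, -178/15, -2588/105, -35759/630, -360428/2835, …
ICs: h(0) = 0, h′(0) = 0, h′′(0) = -4.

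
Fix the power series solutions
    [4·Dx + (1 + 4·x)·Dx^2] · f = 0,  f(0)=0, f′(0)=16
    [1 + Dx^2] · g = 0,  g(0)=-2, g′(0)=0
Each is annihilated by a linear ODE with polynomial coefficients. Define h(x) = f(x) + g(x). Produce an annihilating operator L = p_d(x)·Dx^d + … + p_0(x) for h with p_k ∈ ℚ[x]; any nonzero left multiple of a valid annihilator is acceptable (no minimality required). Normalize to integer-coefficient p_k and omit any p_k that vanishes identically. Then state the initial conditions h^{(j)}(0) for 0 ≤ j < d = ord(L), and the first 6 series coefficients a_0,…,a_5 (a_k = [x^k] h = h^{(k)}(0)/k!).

f: a_k = 0, 16, -32, 256/3, -256, 4096/5, …
g: a_k = -2, 0, 1, 0, -1/12, 0, …
f+g: L₀ = lclm(L_f,L_g), ord ≤ 2+2.
L = (388 + 32·x + 64·x^2)·Dx + (33 + 140·x + 48·x^2 + 64·x^3)·Dx^2 + (388 + 32·x + 64·x^2)·Dx^3 + (33 + 140·x + 48·x^2 + 64·x^3)·Dx^4  (order 4).
h: a_k = -2, 16, -31, 256/3, -3073/12, 4096/5, …
ICs: h(0) = -2, h′(0) = 16, h′′(0) = -62, h′′′(0) = 512.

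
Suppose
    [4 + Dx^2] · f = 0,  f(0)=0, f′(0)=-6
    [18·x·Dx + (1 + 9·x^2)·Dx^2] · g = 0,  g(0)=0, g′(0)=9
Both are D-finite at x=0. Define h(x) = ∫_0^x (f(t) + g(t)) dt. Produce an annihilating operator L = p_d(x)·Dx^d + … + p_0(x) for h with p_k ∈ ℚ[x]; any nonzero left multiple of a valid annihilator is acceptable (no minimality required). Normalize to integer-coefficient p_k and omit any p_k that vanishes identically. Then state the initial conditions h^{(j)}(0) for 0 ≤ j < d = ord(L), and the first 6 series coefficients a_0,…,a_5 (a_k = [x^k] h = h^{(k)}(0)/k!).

f: a_k = 0, -6, 0, 4, 0, -4/5, …
g: a_k = 0, 9, 0, -27, 0, 729/5, …
Weyl lclm of L_f,L_g ⇒ L₀ (ord ≤ 4).
h=∫h₀ ⇒ L = L₀·Dx.
L = (-3744·x + 37584·x^3 + 11664·x^5)·Dx^2 + (-28 + 864·x^2 + 10692·x^4 + 5832·x^6)·Dx^3 + (-936·x + 9396·x^3 + 2916·x^5)·Dx^4 + (-7 + 216·x^2 + 2673·x^4 + 1458·x^6)·Dx^5  (order 5).
h: a_k = 0, 0, 3/2, 0, -23/4, 0, …
ICs: h(0) = 0, h′(0) = 0, h′′(0) = 3, h′′′(0) = 0, h′′′′(0) = -138.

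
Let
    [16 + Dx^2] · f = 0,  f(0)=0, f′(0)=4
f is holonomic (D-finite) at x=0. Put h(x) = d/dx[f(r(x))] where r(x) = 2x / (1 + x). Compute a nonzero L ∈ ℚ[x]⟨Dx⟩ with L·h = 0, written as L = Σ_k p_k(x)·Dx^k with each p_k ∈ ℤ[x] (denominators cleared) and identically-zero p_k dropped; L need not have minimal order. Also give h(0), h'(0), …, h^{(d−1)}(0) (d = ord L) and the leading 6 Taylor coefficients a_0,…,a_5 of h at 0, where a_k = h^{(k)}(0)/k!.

f: a_k = 0, 4, 0, -32/3, 0, 128/15, …
Substitute x→r, Dx→(1/r')Dx; clear ⇒ L₀.
h₀' ⇒ L via d/dx closure of L₀.
L = (70 + 12·x + 6·x^2) + (6 + 18·x + 18·x^2 + 6·x^3)·Dx + (1 + 4·x + 6·x^2 + 4·x^3 + x^4)·Dx^2  (order 2).
h: a_k = 8, -16, -232, 992, -3464/3, -3120, …
ICs: h(0) = 8, h′(0) = -16.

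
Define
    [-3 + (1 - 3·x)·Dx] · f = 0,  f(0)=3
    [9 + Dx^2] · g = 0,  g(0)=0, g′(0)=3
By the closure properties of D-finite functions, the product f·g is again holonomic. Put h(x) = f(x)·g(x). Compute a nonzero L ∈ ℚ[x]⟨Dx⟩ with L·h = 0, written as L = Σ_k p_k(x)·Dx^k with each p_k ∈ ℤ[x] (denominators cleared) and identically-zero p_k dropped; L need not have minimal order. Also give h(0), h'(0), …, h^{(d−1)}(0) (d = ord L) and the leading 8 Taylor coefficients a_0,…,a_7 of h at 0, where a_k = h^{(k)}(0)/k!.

f: a_k = 3, 9, 27, 81, 243, 729, 2187, 6561, …
g: a_k = 0, 3, 0, -9/2, 0, 81/40, 0, -243/560, …
Product ⇒ symmetric product L₀, ord ≤ 2.
L = (-9 + 27·x) + 6·Dx + (-1 + 3·x)·Dx^2  (order 2).
h: a_k = 0, 9, 27, 135/2, 405/2, 24543/40, 73629/40, 3091689/560, …
ICs: h(0) = 0, h′(0) = 9.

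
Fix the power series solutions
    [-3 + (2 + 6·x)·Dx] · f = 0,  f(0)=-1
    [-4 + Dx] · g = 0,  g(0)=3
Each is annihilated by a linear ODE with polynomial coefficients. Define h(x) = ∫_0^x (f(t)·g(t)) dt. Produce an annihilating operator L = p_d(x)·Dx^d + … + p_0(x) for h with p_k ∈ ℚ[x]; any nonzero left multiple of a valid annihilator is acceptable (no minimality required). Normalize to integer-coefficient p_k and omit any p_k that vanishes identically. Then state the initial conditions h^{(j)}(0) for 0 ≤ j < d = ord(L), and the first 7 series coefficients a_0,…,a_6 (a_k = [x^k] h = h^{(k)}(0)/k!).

f: a_k = -1, -3/2, 9/8, -27/16, 405/128, -1701/256, 15309/1024, …
g: a_k = 3, 12, 24, 32, 32, 128/5, 256/15, …
h₀=f·g: eliminate ⇒ L₀, order ≤ 1·1.
h=∫₀ˣh₀: take L = L₀·Dx.
L = (-11 - 24·x)·Dx + (2 + 6·x)·Dx^2  (order 2).
h: a_k = 0, -3, -33/4, -103/8, -953/64, -8161/640, -76883/7680, …
ICs: h(0) = 0, h′(0) = -3.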